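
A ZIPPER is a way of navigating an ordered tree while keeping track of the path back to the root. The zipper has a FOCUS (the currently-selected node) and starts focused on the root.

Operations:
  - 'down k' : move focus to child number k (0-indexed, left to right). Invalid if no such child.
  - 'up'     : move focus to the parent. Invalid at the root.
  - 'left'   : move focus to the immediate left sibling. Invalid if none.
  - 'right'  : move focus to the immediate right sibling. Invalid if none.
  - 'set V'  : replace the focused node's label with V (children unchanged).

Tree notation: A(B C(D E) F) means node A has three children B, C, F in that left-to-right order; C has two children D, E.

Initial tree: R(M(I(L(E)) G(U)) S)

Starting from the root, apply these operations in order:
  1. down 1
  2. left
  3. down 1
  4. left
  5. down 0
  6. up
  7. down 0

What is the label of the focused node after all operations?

Step 1 (down 1): focus=S path=1 depth=1 children=[] left=['M'] right=[] parent=R
Step 2 (left): focus=M path=0 depth=1 children=['I', 'G'] left=[] right=['S'] parent=R
Step 3 (down 1): focus=G path=0/1 depth=2 children=['U'] left=['I'] right=[] parent=M
Step 4 (left): focus=I path=0/0 depth=2 children=['L'] left=[] right=['G'] parent=M
Step 5 (down 0): focus=L path=0/0/0 depth=3 children=['E'] left=[] right=[] parent=I
Step 6 (up): focus=I path=0/0 depth=2 children=['L'] left=[] right=['G'] parent=M
Step 7 (down 0): focus=L path=0/0/0 depth=3 children=['E'] left=[] right=[] parent=I

Answer: L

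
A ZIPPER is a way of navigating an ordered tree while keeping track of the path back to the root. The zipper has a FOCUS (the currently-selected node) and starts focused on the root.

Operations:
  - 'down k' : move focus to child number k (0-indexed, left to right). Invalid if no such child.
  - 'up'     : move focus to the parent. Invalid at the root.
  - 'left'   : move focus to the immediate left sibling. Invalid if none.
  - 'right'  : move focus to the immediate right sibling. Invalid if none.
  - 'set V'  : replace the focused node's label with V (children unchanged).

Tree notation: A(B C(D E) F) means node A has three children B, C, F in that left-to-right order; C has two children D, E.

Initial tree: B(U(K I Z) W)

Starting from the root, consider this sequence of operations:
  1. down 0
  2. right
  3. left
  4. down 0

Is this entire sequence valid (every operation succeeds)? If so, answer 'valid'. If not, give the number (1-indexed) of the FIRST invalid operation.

Step 1 (down 0): focus=U path=0 depth=1 children=['K', 'I', 'Z'] left=[] right=['W'] parent=B
Step 2 (right): focus=W path=1 depth=1 children=[] left=['U'] right=[] parent=B
Step 3 (left): focus=U path=0 depth=1 children=['K', 'I', 'Z'] left=[] right=['W'] parent=B
Step 4 (down 0): focus=K path=0/0 depth=2 children=[] left=[] right=['I', 'Z'] parent=U

Answer: valid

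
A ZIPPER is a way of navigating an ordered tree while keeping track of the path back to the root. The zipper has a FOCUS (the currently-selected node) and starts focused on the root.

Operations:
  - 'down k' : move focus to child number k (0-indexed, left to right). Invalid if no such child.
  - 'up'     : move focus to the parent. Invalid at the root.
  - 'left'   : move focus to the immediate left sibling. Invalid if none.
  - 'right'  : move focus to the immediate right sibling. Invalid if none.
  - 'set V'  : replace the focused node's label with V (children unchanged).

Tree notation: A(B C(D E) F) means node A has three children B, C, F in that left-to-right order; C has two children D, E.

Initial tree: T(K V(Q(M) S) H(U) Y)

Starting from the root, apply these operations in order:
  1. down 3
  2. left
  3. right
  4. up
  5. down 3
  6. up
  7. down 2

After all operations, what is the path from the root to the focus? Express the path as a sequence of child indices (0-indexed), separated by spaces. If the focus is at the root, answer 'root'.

Step 1 (down 3): focus=Y path=3 depth=1 children=[] left=['K', 'V', 'H'] right=[] parent=T
Step 2 (left): focus=H path=2 depth=1 children=['U'] left=['K', 'V'] right=['Y'] parent=T
Step 3 (right): focus=Y path=3 depth=1 children=[] left=['K', 'V', 'H'] right=[] parent=T
Step 4 (up): focus=T path=root depth=0 children=['K', 'V', 'H', 'Y'] (at root)
Step 5 (down 3): focus=Y path=3 depth=1 children=[] left=['K', 'V', 'H'] right=[] parent=T
Step 6 (up): focus=T path=root depth=0 children=['K', 'V', 'H', 'Y'] (at root)
Step 7 (down 2): focus=H path=2 depth=1 children=['U'] left=['K', 'V'] right=['Y'] parent=T

Answer: 2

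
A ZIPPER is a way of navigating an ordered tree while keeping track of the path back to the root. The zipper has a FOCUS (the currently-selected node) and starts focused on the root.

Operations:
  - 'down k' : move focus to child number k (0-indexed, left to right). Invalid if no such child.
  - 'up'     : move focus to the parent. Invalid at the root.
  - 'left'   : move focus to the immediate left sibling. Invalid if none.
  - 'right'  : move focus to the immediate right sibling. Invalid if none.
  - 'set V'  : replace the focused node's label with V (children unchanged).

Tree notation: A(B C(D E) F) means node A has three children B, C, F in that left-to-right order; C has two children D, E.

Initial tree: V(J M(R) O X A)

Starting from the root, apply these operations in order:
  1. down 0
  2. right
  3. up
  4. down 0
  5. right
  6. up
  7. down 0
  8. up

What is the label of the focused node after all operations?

Step 1 (down 0): focus=J path=0 depth=1 children=[] left=[] right=['M', 'O', 'X', 'A'] parent=V
Step 2 (right): focus=M path=1 depth=1 children=['R'] left=['J'] right=['O', 'X', 'A'] parent=V
Step 3 (up): focus=V path=root depth=0 children=['J', 'M', 'O', 'X', 'A'] (at root)
Step 4 (down 0): focus=J path=0 depth=1 children=[] left=[] right=['M', 'O', 'X', 'A'] parent=V
Step 5 (right): focus=M path=1 depth=1 children=['R'] left=['J'] right=['O', 'X', 'A'] parent=V
Step 6 (up): focus=V path=root depth=0 children=['J', 'M', 'O', 'X', 'A'] (at root)
Step 7 (down 0): focus=J path=0 depth=1 children=[] left=[] right=['M', 'O', 'X', 'A'] parent=V
Step 8 (up): focus=V path=root depth=0 children=['J', 'M', 'O', 'X', 'A'] (at root)

Answer: V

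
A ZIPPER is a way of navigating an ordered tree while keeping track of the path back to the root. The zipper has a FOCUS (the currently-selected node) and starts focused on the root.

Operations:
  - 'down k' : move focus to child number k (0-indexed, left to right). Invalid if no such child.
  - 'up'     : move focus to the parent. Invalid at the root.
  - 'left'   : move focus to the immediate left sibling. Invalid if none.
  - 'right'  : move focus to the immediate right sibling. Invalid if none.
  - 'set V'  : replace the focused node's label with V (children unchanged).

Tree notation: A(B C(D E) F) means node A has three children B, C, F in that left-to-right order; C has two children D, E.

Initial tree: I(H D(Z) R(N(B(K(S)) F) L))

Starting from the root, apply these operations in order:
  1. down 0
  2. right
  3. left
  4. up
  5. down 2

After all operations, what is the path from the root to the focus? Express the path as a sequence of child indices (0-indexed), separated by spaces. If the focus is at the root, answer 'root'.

Answer: 2

Derivation:
Step 1 (down 0): focus=H path=0 depth=1 children=[] left=[] right=['D', 'R'] parent=I
Step 2 (right): focus=D path=1 depth=1 children=['Z'] left=['H'] right=['R'] parent=I
Step 3 (left): focus=H path=0 depth=1 children=[] left=[] right=['D', 'R'] parent=I
Step 4 (up): focus=I path=root depth=0 children=['H', 'D', 'R'] (at root)
Step 5 (down 2): focus=R path=2 depth=1 children=['N', 'L'] left=['H', 'D'] right=[] parent=I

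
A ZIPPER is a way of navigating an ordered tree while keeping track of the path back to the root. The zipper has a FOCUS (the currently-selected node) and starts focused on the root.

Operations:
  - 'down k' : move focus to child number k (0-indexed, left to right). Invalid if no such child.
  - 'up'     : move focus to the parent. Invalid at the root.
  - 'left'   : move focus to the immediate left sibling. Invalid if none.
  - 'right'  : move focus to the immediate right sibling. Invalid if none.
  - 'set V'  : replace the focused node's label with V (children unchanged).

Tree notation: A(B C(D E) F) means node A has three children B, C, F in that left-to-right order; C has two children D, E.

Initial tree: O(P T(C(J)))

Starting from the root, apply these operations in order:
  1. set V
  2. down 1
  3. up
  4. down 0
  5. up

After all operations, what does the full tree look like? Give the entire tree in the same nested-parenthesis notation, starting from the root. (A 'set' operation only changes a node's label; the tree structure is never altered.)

Answer: V(P T(C(J)))

Derivation:
Step 1 (set V): focus=V path=root depth=0 children=['P', 'T'] (at root)
Step 2 (down 1): focus=T path=1 depth=1 children=['C'] left=['P'] right=[] parent=V
Step 3 (up): focus=V path=root depth=0 children=['P', 'T'] (at root)
Step 4 (down 0): focus=P path=0 depth=1 children=[] left=[] right=['T'] parent=V
Step 5 (up): focus=V path=root depth=0 children=['P', 'T'] (at root)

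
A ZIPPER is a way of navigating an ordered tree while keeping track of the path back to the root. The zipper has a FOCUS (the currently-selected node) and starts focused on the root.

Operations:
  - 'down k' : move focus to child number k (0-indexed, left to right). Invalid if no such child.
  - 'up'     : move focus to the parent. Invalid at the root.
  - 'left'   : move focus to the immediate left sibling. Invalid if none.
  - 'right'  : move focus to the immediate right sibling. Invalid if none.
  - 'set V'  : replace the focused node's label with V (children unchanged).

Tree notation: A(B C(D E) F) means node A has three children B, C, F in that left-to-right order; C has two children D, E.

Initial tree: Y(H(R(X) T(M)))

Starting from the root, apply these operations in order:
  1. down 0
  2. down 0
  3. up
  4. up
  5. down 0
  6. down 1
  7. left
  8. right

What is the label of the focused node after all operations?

Step 1 (down 0): focus=H path=0 depth=1 children=['R', 'T'] left=[] right=[] parent=Y
Step 2 (down 0): focus=R path=0/0 depth=2 children=['X'] left=[] right=['T'] parent=H
Step 3 (up): focus=H path=0 depth=1 children=['R', 'T'] left=[] right=[] parent=Y
Step 4 (up): focus=Y path=root depth=0 children=['H'] (at root)
Step 5 (down 0): focus=H path=0 depth=1 children=['R', 'T'] left=[] right=[] parent=Y
Step 6 (down 1): focus=T path=0/1 depth=2 children=['M'] left=['R'] right=[] parent=H
Step 7 (left): focus=R path=0/0 depth=2 children=['X'] left=[] right=['T'] parent=H
Step 8 (right): focus=T path=0/1 depth=2 children=['M'] left=['R'] right=[] parent=H

Answer: T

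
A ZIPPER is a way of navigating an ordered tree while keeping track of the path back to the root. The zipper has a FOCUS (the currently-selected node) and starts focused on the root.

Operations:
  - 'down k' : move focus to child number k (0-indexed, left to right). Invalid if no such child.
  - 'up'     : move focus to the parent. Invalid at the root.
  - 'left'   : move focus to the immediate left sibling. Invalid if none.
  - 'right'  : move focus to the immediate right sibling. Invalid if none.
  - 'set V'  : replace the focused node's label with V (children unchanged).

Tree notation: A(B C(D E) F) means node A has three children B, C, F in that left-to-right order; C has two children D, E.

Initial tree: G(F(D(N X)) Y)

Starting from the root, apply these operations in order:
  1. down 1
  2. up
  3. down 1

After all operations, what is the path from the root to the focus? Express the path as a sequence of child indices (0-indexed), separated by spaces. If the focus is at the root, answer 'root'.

Answer: 1

Derivation:
Step 1 (down 1): focus=Y path=1 depth=1 children=[] left=['F'] right=[] parent=G
Step 2 (up): focus=G path=root depth=0 children=['F', 'Y'] (at root)
Step 3 (down 1): focus=Y path=1 depth=1 children=[] left=['F'] right=[] parent=G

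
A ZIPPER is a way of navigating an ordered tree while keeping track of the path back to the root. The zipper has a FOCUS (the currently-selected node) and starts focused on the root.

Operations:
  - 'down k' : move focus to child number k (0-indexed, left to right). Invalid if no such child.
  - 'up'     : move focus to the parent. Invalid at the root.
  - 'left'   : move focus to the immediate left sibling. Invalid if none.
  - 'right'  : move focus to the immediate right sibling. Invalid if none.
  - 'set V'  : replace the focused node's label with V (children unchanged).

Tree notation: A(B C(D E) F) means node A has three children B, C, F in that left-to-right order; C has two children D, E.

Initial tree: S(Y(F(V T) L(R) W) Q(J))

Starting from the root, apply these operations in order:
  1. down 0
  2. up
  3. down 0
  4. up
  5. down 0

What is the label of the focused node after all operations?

Step 1 (down 0): focus=Y path=0 depth=1 children=['F', 'L', 'W'] left=[] right=['Q'] parent=S
Step 2 (up): focus=S path=root depth=0 children=['Y', 'Q'] (at root)
Step 3 (down 0): focus=Y path=0 depth=1 children=['F', 'L', 'W'] left=[] right=['Q'] parent=S
Step 4 (up): focus=S path=root depth=0 children=['Y', 'Q'] (at root)
Step 5 (down 0): focus=Y path=0 depth=1 children=['F', 'L', 'W'] left=[] right=['Q'] parent=S

Answer: Y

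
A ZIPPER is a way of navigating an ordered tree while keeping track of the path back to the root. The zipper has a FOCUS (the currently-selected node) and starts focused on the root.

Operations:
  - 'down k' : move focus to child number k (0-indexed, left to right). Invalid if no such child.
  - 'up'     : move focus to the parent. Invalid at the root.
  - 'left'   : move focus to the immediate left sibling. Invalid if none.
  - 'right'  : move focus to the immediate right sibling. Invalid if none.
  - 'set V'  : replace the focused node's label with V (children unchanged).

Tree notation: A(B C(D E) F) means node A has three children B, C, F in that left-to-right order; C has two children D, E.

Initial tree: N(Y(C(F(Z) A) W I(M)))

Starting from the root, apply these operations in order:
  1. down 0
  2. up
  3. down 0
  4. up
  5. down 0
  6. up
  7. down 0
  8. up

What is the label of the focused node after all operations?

Step 1 (down 0): focus=Y path=0 depth=1 children=['C', 'W', 'I'] left=[] right=[] parent=N
Step 2 (up): focus=N path=root depth=0 children=['Y'] (at root)
Step 3 (down 0): focus=Y path=0 depth=1 children=['C', 'W', 'I'] left=[] right=[] parent=N
Step 4 (up): focus=N path=root depth=0 children=['Y'] (at root)
Step 5 (down 0): focus=Y path=0 depth=1 children=['C', 'W', 'I'] left=[] right=[] parent=N
Step 6 (up): focus=N path=root depth=0 children=['Y'] (at root)
Step 7 (down 0): focus=Y path=0 depth=1 children=['C', 'W', 'I'] left=[] right=[] parent=N
Step 8 (up): focus=N path=root depth=0 children=['Y'] (at root)

Answer: N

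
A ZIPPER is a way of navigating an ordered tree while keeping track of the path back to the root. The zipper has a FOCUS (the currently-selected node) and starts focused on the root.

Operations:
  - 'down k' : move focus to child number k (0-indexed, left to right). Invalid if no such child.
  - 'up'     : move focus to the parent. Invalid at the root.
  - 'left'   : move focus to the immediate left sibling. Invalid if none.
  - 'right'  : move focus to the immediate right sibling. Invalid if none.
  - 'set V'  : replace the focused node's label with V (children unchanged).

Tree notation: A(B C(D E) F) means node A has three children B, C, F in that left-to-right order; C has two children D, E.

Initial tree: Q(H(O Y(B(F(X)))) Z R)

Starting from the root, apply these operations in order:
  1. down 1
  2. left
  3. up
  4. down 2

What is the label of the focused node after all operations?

Answer: R

Derivation:
Step 1 (down 1): focus=Z path=1 depth=1 children=[] left=['H'] right=['R'] parent=Q
Step 2 (left): focus=H path=0 depth=1 children=['O', 'Y'] left=[] right=['Z', 'R'] parent=Q
Step 3 (up): focus=Q path=root depth=0 children=['H', 'Z', 'R'] (at root)
Step 4 (down 2): focus=R path=2 depth=1 children=[] left=['H', 'Z'] right=[] parent=Q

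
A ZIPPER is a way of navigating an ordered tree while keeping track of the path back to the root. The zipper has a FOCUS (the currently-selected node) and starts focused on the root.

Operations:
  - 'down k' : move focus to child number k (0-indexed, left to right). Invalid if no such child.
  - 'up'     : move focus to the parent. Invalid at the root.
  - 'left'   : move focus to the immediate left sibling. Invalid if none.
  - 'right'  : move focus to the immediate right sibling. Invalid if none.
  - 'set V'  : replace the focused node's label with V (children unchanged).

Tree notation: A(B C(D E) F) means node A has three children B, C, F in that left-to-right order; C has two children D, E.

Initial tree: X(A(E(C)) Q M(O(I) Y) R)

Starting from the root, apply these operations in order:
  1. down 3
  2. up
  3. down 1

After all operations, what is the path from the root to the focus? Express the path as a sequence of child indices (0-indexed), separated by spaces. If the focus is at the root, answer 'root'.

Answer: 1

Derivation:
Step 1 (down 3): focus=R path=3 depth=1 children=[] left=['A', 'Q', 'M'] right=[] parent=X
Step 2 (up): focus=X path=root depth=0 children=['A', 'Q', 'M', 'R'] (at root)
Step 3 (down 1): focus=Q path=1 depth=1 children=[] left=['A'] right=['M', 'R'] parent=X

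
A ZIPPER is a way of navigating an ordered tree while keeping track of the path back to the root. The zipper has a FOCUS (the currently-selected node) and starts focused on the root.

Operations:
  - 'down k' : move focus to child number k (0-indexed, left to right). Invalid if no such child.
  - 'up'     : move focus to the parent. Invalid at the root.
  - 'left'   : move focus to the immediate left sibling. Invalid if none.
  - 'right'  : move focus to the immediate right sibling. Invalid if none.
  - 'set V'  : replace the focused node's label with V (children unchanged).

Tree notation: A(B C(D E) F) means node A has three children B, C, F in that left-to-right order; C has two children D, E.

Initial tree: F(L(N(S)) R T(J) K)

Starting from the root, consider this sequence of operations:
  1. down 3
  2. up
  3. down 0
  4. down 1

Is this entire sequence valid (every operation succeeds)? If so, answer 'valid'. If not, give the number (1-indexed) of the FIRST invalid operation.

Step 1 (down 3): focus=K path=3 depth=1 children=[] left=['L', 'R', 'T'] right=[] parent=F
Step 2 (up): focus=F path=root depth=0 children=['L', 'R', 'T', 'K'] (at root)
Step 3 (down 0): focus=L path=0 depth=1 children=['N'] left=[] right=['R', 'T', 'K'] parent=F
Step 4 (down 1): INVALID

Answer: 4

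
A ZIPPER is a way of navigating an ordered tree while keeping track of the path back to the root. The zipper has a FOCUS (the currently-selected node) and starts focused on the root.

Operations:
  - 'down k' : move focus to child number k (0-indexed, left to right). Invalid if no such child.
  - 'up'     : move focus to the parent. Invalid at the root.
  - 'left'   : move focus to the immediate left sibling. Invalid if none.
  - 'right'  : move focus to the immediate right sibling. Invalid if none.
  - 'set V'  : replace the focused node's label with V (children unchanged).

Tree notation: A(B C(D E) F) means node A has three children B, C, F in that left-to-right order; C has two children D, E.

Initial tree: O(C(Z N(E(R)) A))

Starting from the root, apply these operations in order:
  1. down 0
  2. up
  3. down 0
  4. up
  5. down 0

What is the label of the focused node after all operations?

Step 1 (down 0): focus=C path=0 depth=1 children=['Z', 'N', 'A'] left=[] right=[] parent=O
Step 2 (up): focus=O path=root depth=0 children=['C'] (at root)
Step 3 (down 0): focus=C path=0 depth=1 children=['Z', 'N', 'A'] left=[] right=[] parent=O
Step 4 (up): focus=O path=root depth=0 children=['C'] (at root)
Step 5 (down 0): focus=C path=0 depth=1 children=['Z', 'N', 'A'] left=[] right=[] parent=O

Answer: C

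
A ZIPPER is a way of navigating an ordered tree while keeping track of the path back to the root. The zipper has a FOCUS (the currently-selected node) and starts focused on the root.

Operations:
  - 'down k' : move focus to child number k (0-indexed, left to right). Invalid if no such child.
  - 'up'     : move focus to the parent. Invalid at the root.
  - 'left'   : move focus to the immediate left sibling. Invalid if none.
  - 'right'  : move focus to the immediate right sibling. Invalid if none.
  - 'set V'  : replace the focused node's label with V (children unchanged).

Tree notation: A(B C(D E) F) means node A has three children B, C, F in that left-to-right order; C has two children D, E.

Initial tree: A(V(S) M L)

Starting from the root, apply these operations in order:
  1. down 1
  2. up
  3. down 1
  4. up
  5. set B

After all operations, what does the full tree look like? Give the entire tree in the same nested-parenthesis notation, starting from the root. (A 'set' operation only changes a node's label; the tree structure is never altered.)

Answer: B(V(S) M L)

Derivation:
Step 1 (down 1): focus=M path=1 depth=1 children=[] left=['V'] right=['L'] parent=A
Step 2 (up): focus=A path=root depth=0 children=['V', 'M', 'L'] (at root)
Step 3 (down 1): focus=M path=1 depth=1 children=[] left=['V'] right=['L'] parent=A
Step 4 (up): focus=A path=root depth=0 children=['V', 'M', 'L'] (at root)
Step 5 (set B): focus=B path=root depth=0 children=['V', 'M', 'L'] (at root)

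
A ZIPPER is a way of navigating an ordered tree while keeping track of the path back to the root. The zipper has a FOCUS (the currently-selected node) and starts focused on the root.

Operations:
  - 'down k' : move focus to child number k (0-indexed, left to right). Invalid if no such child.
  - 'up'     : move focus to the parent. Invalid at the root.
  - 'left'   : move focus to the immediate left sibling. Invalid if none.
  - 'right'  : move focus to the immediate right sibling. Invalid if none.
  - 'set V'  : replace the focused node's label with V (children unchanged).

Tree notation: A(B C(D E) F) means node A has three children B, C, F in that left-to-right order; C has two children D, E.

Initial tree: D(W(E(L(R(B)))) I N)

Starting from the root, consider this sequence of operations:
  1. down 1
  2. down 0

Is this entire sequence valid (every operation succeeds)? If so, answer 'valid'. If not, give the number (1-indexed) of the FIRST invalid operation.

Answer: 2

Derivation:
Step 1 (down 1): focus=I path=1 depth=1 children=[] left=['W'] right=['N'] parent=D
Step 2 (down 0): INVALID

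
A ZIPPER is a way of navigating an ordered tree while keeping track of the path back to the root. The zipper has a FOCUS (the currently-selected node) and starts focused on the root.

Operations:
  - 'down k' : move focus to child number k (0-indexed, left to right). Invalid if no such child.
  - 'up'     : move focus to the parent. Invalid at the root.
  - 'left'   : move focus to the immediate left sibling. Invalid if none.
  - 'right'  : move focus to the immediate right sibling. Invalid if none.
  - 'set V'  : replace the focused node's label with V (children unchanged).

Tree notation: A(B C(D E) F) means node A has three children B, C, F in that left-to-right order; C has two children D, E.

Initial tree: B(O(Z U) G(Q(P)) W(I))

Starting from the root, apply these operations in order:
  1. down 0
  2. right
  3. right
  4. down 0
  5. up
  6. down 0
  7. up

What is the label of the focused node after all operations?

Answer: W

Derivation:
Step 1 (down 0): focus=O path=0 depth=1 children=['Z', 'U'] left=[] right=['G', 'W'] parent=B
Step 2 (right): focus=G path=1 depth=1 children=['Q'] left=['O'] right=['W'] parent=B
Step 3 (right): focus=W path=2 depth=1 children=['I'] left=['O', 'G'] right=[] parent=B
Step 4 (down 0): focus=I path=2/0 depth=2 children=[] left=[] right=[] parent=W
Step 5 (up): focus=W path=2 depth=1 children=['I'] left=['O', 'G'] right=[] parent=B
Step 6 (down 0): focus=I path=2/0 depth=2 children=[] left=[] right=[] parent=W
Step 7 (up): focus=W path=2 depth=1 children=['I'] left=['O', 'G'] right=[] parent=B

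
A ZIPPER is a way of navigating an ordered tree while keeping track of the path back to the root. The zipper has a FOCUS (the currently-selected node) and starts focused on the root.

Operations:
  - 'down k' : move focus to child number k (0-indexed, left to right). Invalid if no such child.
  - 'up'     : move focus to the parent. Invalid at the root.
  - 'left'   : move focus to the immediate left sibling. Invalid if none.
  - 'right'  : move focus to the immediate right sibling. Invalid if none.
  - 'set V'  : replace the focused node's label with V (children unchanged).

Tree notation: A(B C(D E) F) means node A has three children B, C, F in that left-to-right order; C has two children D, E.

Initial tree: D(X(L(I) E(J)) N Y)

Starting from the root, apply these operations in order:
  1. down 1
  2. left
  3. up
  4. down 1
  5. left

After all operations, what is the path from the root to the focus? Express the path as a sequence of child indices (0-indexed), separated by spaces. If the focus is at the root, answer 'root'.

Step 1 (down 1): focus=N path=1 depth=1 children=[] left=['X'] right=['Y'] parent=D
Step 2 (left): focus=X path=0 depth=1 children=['L', 'E'] left=[] right=['N', 'Y'] parent=D
Step 3 (up): focus=D path=root depth=0 children=['X', 'N', 'Y'] (at root)
Step 4 (down 1): focus=N path=1 depth=1 children=[] left=['X'] right=['Y'] parent=D
Step 5 (left): focus=X path=0 depth=1 children=['L', 'E'] left=[] right=['N', 'Y'] parent=D

Answer: 0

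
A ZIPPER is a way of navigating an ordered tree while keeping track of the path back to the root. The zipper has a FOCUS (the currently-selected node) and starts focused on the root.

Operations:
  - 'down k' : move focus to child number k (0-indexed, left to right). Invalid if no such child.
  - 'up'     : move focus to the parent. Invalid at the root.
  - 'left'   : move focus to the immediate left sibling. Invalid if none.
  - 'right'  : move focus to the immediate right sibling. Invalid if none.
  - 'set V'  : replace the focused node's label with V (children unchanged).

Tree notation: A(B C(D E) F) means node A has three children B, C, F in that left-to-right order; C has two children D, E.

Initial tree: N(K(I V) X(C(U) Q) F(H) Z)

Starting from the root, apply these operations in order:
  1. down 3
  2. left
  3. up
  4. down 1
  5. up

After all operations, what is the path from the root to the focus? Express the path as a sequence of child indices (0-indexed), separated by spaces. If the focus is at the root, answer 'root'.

Step 1 (down 3): focus=Z path=3 depth=1 children=[] left=['K', 'X', 'F'] right=[] parent=N
Step 2 (left): focus=F path=2 depth=1 children=['H'] left=['K', 'X'] right=['Z'] parent=N
Step 3 (up): focus=N path=root depth=0 children=['K', 'X', 'F', 'Z'] (at root)
Step 4 (down 1): focus=X path=1 depth=1 children=['C', 'Q'] left=['K'] right=['F', 'Z'] parent=N
Step 5 (up): focus=N path=root depth=0 children=['K', 'X', 'F', 'Z'] (at root)

Answer: root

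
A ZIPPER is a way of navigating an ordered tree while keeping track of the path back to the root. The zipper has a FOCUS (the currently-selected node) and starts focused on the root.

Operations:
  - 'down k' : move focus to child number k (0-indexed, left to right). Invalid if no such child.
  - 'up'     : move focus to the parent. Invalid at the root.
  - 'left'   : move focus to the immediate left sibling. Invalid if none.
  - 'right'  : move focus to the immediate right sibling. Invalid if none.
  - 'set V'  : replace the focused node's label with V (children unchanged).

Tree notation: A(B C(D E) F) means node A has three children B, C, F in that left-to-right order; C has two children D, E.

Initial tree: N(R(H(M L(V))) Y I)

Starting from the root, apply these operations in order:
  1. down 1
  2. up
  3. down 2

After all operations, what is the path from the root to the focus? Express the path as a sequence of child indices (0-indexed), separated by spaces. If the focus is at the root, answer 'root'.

Answer: 2

Derivation:
Step 1 (down 1): focus=Y path=1 depth=1 children=[] left=['R'] right=['I'] parent=N
Step 2 (up): focus=N path=root depth=0 children=['R', 'Y', 'I'] (at root)
Step 3 (down 2): focus=I path=2 depth=1 children=[] left=['R', 'Y'] right=[] parent=N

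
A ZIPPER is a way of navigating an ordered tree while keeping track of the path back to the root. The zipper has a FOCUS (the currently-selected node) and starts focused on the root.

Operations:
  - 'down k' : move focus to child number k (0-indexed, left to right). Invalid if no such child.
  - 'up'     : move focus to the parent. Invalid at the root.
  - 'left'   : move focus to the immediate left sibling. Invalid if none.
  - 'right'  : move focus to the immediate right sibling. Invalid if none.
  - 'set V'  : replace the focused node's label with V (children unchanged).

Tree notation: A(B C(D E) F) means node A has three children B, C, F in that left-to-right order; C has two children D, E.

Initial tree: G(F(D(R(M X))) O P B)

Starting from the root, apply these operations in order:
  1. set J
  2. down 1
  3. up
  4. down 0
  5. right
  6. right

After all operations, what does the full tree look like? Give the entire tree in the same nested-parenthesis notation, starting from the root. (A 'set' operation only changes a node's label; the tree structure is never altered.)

Answer: J(F(D(R(M X))) O P B)

Derivation:
Step 1 (set J): focus=J path=root depth=0 children=['F', 'O', 'P', 'B'] (at root)
Step 2 (down 1): focus=O path=1 depth=1 children=[] left=['F'] right=['P', 'B'] parent=J
Step 3 (up): focus=J path=root depth=0 children=['F', 'O', 'P', 'B'] (at root)
Step 4 (down 0): focus=F path=0 depth=1 children=['D'] left=[] right=['O', 'P', 'B'] parent=J
Step 5 (right): focus=O path=1 depth=1 children=[] left=['F'] right=['P', 'B'] parent=J
Step 6 (right): focus=P path=2 depth=1 children=[] left=['F', 'O'] right=['B'] parent=J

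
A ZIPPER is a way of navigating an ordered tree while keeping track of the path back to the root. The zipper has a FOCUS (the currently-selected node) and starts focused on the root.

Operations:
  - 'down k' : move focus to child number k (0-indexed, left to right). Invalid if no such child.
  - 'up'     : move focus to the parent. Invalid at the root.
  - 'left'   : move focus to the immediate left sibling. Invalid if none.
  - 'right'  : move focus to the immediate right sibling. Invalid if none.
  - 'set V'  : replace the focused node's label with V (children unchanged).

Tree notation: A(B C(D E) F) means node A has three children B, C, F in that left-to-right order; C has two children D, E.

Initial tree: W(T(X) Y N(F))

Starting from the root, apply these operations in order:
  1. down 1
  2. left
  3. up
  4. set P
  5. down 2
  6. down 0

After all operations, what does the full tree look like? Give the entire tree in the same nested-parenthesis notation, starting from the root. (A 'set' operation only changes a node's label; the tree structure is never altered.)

Step 1 (down 1): focus=Y path=1 depth=1 children=[] left=['T'] right=['N'] parent=W
Step 2 (left): focus=T path=0 depth=1 children=['X'] left=[] right=['Y', 'N'] parent=W
Step 3 (up): focus=W path=root depth=0 children=['T', 'Y', 'N'] (at root)
Step 4 (set P): focus=P path=root depth=0 children=['T', 'Y', 'N'] (at root)
Step 5 (down 2): focus=N path=2 depth=1 children=['F'] left=['T', 'Y'] right=[] parent=P
Step 6 (down 0): focus=F path=2/0 depth=2 children=[] left=[] right=[] parent=N

Answer: P(T(X) Y N(F))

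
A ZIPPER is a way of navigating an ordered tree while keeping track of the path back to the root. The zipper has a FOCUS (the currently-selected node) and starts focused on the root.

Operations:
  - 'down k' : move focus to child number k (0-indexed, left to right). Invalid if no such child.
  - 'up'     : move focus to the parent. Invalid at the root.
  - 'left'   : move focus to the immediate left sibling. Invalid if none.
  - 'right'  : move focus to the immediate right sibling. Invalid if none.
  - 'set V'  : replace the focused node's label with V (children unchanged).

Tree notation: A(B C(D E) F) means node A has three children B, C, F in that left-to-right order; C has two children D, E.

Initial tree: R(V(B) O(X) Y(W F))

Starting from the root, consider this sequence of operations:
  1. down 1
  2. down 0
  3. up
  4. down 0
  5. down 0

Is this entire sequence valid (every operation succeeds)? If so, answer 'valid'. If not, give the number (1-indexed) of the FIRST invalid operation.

Answer: 5

Derivation:
Step 1 (down 1): focus=O path=1 depth=1 children=['X'] left=['V'] right=['Y'] parent=R
Step 2 (down 0): focus=X path=1/0 depth=2 children=[] left=[] right=[] parent=O
Step 3 (up): focus=O path=1 depth=1 children=['X'] left=['V'] right=['Y'] parent=R
Step 4 (down 0): focus=X path=1/0 depth=2 children=[] left=[] right=[] parent=O
Step 5 (down 0): INVALID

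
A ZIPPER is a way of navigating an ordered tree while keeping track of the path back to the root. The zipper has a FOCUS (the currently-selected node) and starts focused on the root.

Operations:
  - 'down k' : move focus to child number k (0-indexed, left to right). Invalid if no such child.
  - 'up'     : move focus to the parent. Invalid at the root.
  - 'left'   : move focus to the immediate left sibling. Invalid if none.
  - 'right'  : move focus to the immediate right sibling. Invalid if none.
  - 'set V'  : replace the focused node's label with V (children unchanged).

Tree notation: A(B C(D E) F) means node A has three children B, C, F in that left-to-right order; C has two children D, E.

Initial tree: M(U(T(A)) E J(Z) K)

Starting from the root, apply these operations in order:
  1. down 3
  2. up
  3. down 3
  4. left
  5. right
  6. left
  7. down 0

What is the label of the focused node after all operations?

Step 1 (down 3): focus=K path=3 depth=1 children=[] left=['U', 'E', 'J'] right=[] parent=M
Step 2 (up): focus=M path=root depth=0 children=['U', 'E', 'J', 'K'] (at root)
Step 3 (down 3): focus=K path=3 depth=1 children=[] left=['U', 'E', 'J'] right=[] parent=M
Step 4 (left): focus=J path=2 depth=1 children=['Z'] left=['U', 'E'] right=['K'] parent=M
Step 5 (right): focus=K path=3 depth=1 children=[] left=['U', 'E', 'J'] right=[] parent=M
Step 6 (left): focus=J path=2 depth=1 children=['Z'] left=['U', 'E'] right=['K'] parent=M
Step 7 (down 0): focus=Z path=2/0 depth=2 children=[] left=[] right=[] parent=J

Answer: Z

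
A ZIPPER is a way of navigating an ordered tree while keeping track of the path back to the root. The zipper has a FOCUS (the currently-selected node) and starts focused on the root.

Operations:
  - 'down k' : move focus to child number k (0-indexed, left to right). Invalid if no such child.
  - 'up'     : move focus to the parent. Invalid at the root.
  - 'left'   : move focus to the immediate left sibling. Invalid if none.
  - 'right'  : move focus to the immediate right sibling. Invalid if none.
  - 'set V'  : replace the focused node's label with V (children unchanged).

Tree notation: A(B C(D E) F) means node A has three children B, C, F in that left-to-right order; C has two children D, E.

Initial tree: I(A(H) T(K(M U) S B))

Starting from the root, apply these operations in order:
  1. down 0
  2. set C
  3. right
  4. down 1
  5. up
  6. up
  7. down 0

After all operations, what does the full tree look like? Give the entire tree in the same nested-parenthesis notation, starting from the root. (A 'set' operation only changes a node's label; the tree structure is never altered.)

Answer: I(C(H) T(K(M U) S B))

Derivation:
Step 1 (down 0): focus=A path=0 depth=1 children=['H'] left=[] right=['T'] parent=I
Step 2 (set C): focus=C path=0 depth=1 children=['H'] left=[] right=['T'] parent=I
Step 3 (right): focus=T path=1 depth=1 children=['K', 'S', 'B'] left=['C'] right=[] parent=I
Step 4 (down 1): focus=S path=1/1 depth=2 children=[] left=['K'] right=['B'] parent=T
Step 5 (up): focus=T path=1 depth=1 children=['K', 'S', 'B'] left=['C'] right=[] parent=I
Step 6 (up): focus=I path=root depth=0 children=['C', 'T'] (at root)
Step 7 (down 0): focus=C path=0 depth=1 children=['H'] left=[] right=['T'] parent=I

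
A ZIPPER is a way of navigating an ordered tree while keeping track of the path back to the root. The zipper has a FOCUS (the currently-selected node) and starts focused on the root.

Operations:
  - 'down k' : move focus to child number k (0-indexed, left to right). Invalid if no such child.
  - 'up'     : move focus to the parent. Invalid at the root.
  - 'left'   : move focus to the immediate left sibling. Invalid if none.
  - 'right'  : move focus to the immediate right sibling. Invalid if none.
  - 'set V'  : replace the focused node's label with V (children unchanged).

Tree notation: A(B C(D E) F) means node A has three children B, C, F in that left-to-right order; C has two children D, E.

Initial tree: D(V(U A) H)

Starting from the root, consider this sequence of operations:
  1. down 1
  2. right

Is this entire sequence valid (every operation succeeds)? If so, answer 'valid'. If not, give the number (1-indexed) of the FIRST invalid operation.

Step 1 (down 1): focus=H path=1 depth=1 children=[] left=['V'] right=[] parent=D
Step 2 (right): INVALID

Answer: 2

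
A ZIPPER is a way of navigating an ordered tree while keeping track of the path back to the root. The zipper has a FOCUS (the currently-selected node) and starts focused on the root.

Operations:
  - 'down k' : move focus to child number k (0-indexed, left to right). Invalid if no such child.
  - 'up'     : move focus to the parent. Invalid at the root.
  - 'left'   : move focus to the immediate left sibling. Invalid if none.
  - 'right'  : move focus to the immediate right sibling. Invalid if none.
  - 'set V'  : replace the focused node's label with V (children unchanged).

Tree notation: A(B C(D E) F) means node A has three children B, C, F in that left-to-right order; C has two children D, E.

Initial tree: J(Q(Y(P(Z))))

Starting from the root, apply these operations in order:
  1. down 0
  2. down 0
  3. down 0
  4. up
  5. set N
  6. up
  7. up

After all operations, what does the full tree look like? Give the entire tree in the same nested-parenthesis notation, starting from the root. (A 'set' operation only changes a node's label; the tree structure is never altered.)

Step 1 (down 0): focus=Q path=0 depth=1 children=['Y'] left=[] right=[] parent=J
Step 2 (down 0): focus=Y path=0/0 depth=2 children=['P'] left=[] right=[] parent=Q
Step 3 (down 0): focus=P path=0/0/0 depth=3 children=['Z'] left=[] right=[] parent=Y
Step 4 (up): focus=Y path=0/0 depth=2 children=['P'] left=[] right=[] parent=Q
Step 5 (set N): focus=N path=0/0 depth=2 children=['P'] left=[] right=[] parent=Q
Step 6 (up): focus=Q path=0 depth=1 children=['N'] left=[] right=[] parent=J
Step 7 (up): focus=J path=root depth=0 children=['Q'] (at root)

Answer: J(Q(N(P(Z))))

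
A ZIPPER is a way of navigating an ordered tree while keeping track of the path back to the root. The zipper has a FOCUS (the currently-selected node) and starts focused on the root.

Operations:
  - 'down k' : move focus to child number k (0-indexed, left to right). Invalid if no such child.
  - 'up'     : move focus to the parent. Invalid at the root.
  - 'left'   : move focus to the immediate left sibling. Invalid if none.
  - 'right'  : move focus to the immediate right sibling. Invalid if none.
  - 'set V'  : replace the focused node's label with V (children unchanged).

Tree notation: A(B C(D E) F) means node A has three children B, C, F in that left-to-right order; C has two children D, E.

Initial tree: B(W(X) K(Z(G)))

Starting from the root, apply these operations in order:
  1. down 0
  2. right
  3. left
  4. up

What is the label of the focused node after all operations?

Answer: B

Derivation:
Step 1 (down 0): focus=W path=0 depth=1 children=['X'] left=[] right=['K'] parent=B
Step 2 (right): focus=K path=1 depth=1 children=['Z'] left=['W'] right=[] parent=B
Step 3 (left): focus=W path=0 depth=1 children=['X'] left=[] right=['K'] parent=B
Step 4 (up): focus=B path=root depth=0 children=['W', 'K'] (at root)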